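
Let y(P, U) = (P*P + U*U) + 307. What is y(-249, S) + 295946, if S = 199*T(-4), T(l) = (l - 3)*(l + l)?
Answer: 124546990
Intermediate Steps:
T(l) = 2*l*(-3 + l) (T(l) = (-3 + l)*(2*l) = 2*l*(-3 + l))
S = 11144 (S = 199*(2*(-4)*(-3 - 4)) = 199*(2*(-4)*(-7)) = 199*56 = 11144)
y(P, U) = 307 + P² + U² (y(P, U) = (P² + U²) + 307 = 307 + P² + U²)
y(-249, S) + 295946 = (307 + (-249)² + 11144²) + 295946 = (307 + 62001 + 124188736) + 295946 = 124251044 + 295946 = 124546990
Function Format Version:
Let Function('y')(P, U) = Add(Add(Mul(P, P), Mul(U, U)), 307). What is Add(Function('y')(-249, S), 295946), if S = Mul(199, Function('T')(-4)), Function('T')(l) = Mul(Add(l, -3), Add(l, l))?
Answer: 124546990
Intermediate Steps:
Function('T')(l) = Mul(2, l, Add(-3, l)) (Function('T')(l) = Mul(Add(-3, l), Mul(2, l)) = Mul(2, l, Add(-3, l)))
S = 11144 (S = Mul(199, Mul(2, -4, Add(-3, -4))) = Mul(199, Mul(2, -4, -7)) = Mul(199, 56) = 11144)
Function('y')(P, U) = Add(307, Pow(P, 2), Pow(U, 2)) (Function('y')(P, U) = Add(Add(Pow(P, 2), Pow(U, 2)), 307) = Add(307, Pow(P, 2), Pow(U, 2)))
Add(Function('y')(-249, S), 295946) = Add(Add(307, Pow(-249, 2), Pow(11144, 2)), 295946) = Add(Add(307, 62001, 124188736), 295946) = Add(124251044, 295946) = 124546990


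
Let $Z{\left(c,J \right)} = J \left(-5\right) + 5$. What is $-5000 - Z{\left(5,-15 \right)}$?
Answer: $-5080$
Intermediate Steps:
$Z{\left(c,J \right)} = 5 - 5 J$ ($Z{\left(c,J \right)} = - 5 J + 5 = 5 - 5 J$)
$-5000 - Z{\left(5,-15 \right)} = -5000 - \left(5 - -75\right) = -5000 - \left(5 + 75\right) = -5000 - 80 = -5080$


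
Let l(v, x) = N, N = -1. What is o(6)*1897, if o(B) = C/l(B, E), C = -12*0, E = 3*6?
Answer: 0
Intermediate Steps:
E = 18
l(v, x) = -1
C = 0
o(B) = 0 (o(B) = 0/(-1) = 0*(-1) = 0)
o(6)*1897 = 0*1897 = 0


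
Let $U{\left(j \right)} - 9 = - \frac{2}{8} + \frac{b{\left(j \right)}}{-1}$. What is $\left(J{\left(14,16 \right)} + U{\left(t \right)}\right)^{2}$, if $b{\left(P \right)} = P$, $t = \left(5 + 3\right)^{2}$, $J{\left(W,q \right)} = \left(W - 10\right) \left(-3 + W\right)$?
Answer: $\frac{2025}{16} \approx 126.56$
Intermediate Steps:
$J{\left(W,q \right)} = \left(-10 + W\right) \left(-3 + W\right)$
$t = 64$ ($t = 8^{2} = 64$)
$U{\left(j \right)} = \frac{35}{4} - j$ ($U{\left(j \right)} = 9 + \left(- \frac{2}{8} + \frac{j}{-1}\right) = 9 + \left(\left(-2\right) \frac{1}{8} + j \left(-1\right)\right) = 9 - \left(\frac{1}{4} + j\right) = \frac{35}{4} - j$)
$\left(J{\left(14,16 \right)} + U{\left(t \right)}\right)^{2} = \left(\left(30 + 14^{2} - 182\right) + \left(\frac{35}{4} - 64\right)\right)^{2} = \left(\left(30 + 196 - 182\right) + \left(\frac{35}{4} - 64\right)\right)^{2} = \left(44 - \frac{221}{4}\right)^{2} = \left(- \frac{45}{4}\right)^{2} = \frac{2025}{16}$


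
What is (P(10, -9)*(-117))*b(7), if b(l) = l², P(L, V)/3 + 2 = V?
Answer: 189189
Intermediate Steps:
P(L, V) = -6 + 3*V
(P(10, -9)*(-117))*b(7) = ((-6 + 3*(-9))*(-117))*7² = ((-6 - 27)*(-117))*49 = -33*(-117)*49 = 3861*49 = 189189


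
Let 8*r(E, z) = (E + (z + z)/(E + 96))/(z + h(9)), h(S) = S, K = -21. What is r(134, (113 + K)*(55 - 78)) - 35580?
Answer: -1499341489/42140 ≈ -35580.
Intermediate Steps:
r(E, z) = (E + 2*z/(96 + E))/(8*(9 + z)) (r(E, z) = ((E + (z + z)/(E + 96))/(z + 9))/8 = ((E + (2*z)/(96 + E))/(9 + z))/8 = ((E + 2*z/(96 + E))/(9 + z))/8 = (E + 2*z/(96 + E))/(8*(9 + z)))
r(134, (113 + K)*(55 - 78)) - 35580 = (134**2 + 2*((113 - 21)*(55 - 78)) + 96*134)/(8*(864 + 9*134 + 96*((113 - 21)*(55 - 78)) + 134*((113 - 21)*(55 - 78)))) - 35580 = (17956 + 2*(92*(-23)) + 12864)/(8*(864 + 1206 + 96*(92*(-23)) + 134*(92*(-23)))) - 35580 = (17956 + 2*(-2116) + 12864)/(8*(864 + 1206 + 96*(-2116) + 134*(-2116))) - 35580 = (17956 - 4232 + 12864)/(8*(864 + 1206 - 203136 - 283544)) - 35580 = (1/8)*26588/(-484610) - 35580 = (1/8)*(-1/484610)*26588 - 35580 = -289/42140 - 35580 = -1499341489/42140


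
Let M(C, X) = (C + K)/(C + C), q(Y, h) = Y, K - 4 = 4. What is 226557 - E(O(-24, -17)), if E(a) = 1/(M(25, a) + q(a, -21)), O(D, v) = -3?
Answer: 26507219/117 ≈ 2.2656e+5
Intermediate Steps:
K = 8 (K = 4 + 4 = 8)
M(C, X) = (8 + C)/(2*C) (M(C, X) = (C + 8)/(C + C) = (8 + C)/((2*C)) = (8 + C)*(1/(2*C)) = (8 + C)/(2*C))
E(a) = 1/(33/50 + a) (E(a) = 1/((1/2)*(8 + 25)/25 + a) = 1/((1/2)*(1/25)*33 + a) = 1/(33/50 + a))
226557 - E(O(-24, -17)) = 226557 - 50/(33 + 50*(-3)) = 226557 - 50/(33 - 150) = 226557 - 50/(-117) = 226557 - 50*(-1)/117 = 226557 - 1*(-50/117) = 226557 + 50/117 = 26507219/117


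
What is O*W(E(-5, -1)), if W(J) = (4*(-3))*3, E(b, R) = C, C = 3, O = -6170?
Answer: 222120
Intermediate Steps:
E(b, R) = 3
W(J) = -36 (W(J) = -12*3 = -36)
O*W(E(-5, -1)) = -6170*(-36) = 222120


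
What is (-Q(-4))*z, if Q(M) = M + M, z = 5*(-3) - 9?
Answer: -192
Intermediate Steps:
z = -24 (z = -15 - 9 = -24)
Q(M) = 2*M
(-Q(-4))*z = -2*(-4)*(-24) = -1*(-8)*(-24) = 8*(-24) = -192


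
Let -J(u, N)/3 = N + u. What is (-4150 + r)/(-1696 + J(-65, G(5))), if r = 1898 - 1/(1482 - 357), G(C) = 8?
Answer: 2533501/1715625 ≈ 1.4767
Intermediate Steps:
r = 2135249/1125 (r = 1898 - 1/1125 = 2135249/1125 ≈ 1898.0)
J(u, N) = -3*N - 3*u (J(u, N) = -3*(N + u) = -3*N - 3*u)
(-4150 + r)/(-1696 + J(-65, G(5))) = (-4150 + 2135249/1125)/(-1696 + (-3*8 - 3*(-65))) = -2533501/(1125*(-1696 + (-24 + 195))) = -2533501/(1125*(-1696 + 171)) = -2533501/1125/(-1525) = -2533501/1125*(-1/1525) = 2533501/1715625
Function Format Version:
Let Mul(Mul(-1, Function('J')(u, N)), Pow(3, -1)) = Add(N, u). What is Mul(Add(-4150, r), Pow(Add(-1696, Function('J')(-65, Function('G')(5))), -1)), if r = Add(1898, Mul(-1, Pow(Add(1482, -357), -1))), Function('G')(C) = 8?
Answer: Rational(2533501, 1715625) ≈ 1.4767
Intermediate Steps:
r = Rational(2135249, 1125) (r = Add(1898, Mul(-1, Pow(1125, -1))) = Add(1898, Mul(-1, Rational(1, 1125))) = Add(1898, Rational(-1, 1125)) = Rational(2135249, 1125) ≈ 1898.0)
Function('J')(u, N) = Add(Mul(-3, N), Mul(-3, u)) (Function('J')(u, N) = Mul(-3, Add(N, u)) = Add(Mul(-3, N), Mul(-3, u)))
Mul(Add(-4150, r), Pow(Add(-1696, Function('J')(-65, Function('G')(5))), -1)) = Mul(Add(-4150, Rational(2135249, 1125)), Pow(Add(-1696, Add(Mul(-3, 8), Mul(-3, -65))), -1)) = Mul(Rational(-2533501, 1125), Pow(Add(-1696, Add(-24, 195)), -1)) = Mul(Rational(-2533501, 1125), Pow(Add(-1696, 171), -1)) = Mul(Rational(-2533501, 1125), Pow(-1525, -1)) = Mul(Rational(-2533501, 1125), Rational(-1, 1525)) = Rational(2533501, 1715625)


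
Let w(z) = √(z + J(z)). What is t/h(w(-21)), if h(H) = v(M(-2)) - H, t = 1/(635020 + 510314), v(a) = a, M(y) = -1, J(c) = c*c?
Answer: 1/479894946 - √105/239947473 ≈ -4.0621e-8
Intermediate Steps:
J(c) = c²
w(z) = √(z + z²)
t = 1/1145334 ≈ 8.7311e-7
h(H) = -1 - H
t/h(w(-21)) = 1/(1145334*(-1 - √(-21*(1 - 21)))) = 1/(1145334*(-1 - √(-21*(-20)))) = 1/(1145334*(-1 - √420)) = 1/(1145334*(-1 - 2*√105))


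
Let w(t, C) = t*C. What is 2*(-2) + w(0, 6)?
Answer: -4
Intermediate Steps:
w(t, C) = C*t
2*(-2) + w(0, 6) = 2*(-2) + 6*0 = -4 + 0 = -4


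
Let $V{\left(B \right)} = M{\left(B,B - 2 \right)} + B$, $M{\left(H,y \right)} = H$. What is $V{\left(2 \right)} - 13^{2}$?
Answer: $-165$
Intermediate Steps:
$V{\left(B \right)} = 2 B$ ($V{\left(B \right)} = B + B = 2 B$)
$V{\left(2 \right)} - 13^{2} = 2 \cdot 2 - 13^{2} = 4 - 169 = -165$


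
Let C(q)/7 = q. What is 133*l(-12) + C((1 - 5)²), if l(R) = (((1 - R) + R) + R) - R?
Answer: 245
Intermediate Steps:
C(q) = 7*q
l(R) = 1 (l(R) = (1 + R) - R = 1)
133*l(-12) + C((1 - 5)²) = 133*1 + 7*(1 - 5)² = 133 + 7*(-4)² = 133 + 7*16 = 133 + 112 = 245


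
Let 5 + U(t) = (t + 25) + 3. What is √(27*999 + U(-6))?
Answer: √26990 ≈ 164.29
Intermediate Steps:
U(t) = 23 + t (U(t) = -5 + ((t + 25) + 3) = -5 + ((25 + t) + 3) = -5 + (28 + t) = 23 + t)
√(27*999 + U(-6)) = √(27*999 + (23 - 6)) = √(26973 + 17) = √26990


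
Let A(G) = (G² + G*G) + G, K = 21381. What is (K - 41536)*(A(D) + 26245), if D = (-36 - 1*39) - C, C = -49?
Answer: -555693505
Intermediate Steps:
D = -26 (D = (-36 - 1*39) - 1*(-49) = (-36 - 39) + 49 = -75 + 49 = -26)
A(G) = G + 2*G² (A(G) = (G² + G²) + G = 2*G² + G = G + 2*G²)
(K - 41536)*(A(D) + 26245) = (21381 - 41536)*(-26*(1 + 2*(-26)) + 26245) = -20155*(-26*(1 - 52) + 26245) = -20155*(-26*(-51) + 26245) = -20155*(1326 + 26245) = -20155*27571 = -555693505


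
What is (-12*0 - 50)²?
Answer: 2500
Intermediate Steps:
(-12*0 - 50)² = (0 - 50)² = (-50)² = 2500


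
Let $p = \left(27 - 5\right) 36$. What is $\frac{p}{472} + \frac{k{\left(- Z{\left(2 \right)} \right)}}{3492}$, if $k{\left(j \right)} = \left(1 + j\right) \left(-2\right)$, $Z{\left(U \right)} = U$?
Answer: $\frac{172913}{103014} \approx 1.6785$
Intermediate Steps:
$p = 792$ ($p = 22 \cdot 36 = 792$)
$k{\left(j \right)} = -2 - 2 j$
$\frac{p}{472} + \frac{k{\left(- Z{\left(2 \right)} \right)}}{3492} = \frac{792}{472} + \frac{-2 - 2 \left(\left(-1\right) 2\right)}{3492} = 792 \cdot \frac{1}{472} + \left(-2 - -4\right) \frac{1}{3492} = \frac{99}{59} + \left(-2 + 4\right) \frac{1}{3492} = \frac{99}{59} + 2 \cdot \frac{1}{3492} = \frac{99}{59} + \frac{1}{1746} = \frac{172913}{103014}$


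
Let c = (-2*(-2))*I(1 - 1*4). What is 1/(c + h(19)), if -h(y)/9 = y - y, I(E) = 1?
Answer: ¼ ≈ 0.25000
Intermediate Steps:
h(y) = 0 (h(y) = -9*(y - y) = -9*0 = 0)
c = 4 (c = -2*(-2)*1 = 4*1 = 4)
1/(c + h(19)) = 1/(4 + 0) = 1/4 = ¼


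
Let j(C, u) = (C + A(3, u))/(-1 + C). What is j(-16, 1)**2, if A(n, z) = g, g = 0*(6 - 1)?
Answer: 256/289 ≈ 0.88581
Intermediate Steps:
g = 0 (g = 0*5 = 0)
A(n, z) = 0
j(C, u) = C/(-1 + C) (j(C, u) = (C + 0)/(-1 + C) = C/(-1 + C))
j(-16, 1)**2 = (-16/(-1 - 16))**2 = (-16/(-17))**2 = (-16*(-1/17))**2 = (16/17)**2 = 256/289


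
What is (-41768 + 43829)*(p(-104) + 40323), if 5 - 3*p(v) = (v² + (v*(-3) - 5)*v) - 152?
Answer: 97717506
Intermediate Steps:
p(v) = 157/3 - v²/3 - v*(-5 - 3*v)/3 (p(v) = 5/3 - ((v² + (v*(-3) - 5)*v) - 152)/3 = 5/3 - ((v² + (-3*v - 5)*v) - 152)/3 = 5/3 - ((v² + (-5 - 3*v)*v) - 152)/3 = 5/3 - ((v² + v*(-5 - 3*v)) - 152)/3 = 5/3 - (-152 + v² + v*(-5 - 3*v))/3 = 5/3 + (152/3 - v²/3 - v*(-5 - 3*v)/3) = 157/3 - v²/3 - v*(-5 - 3*v)/3)
(-41768 + 43829)*(p(-104) + 40323) = (-41768 + 43829)*((157/3 + (⅔)*(-104)² + (5/3)*(-104)) + 40323) = 2061*((157/3 + (⅔)*10816 - 520/3) + 40323) = 2061*((157/3 + 21632/3 - 520/3) + 40323) = 2061*(21269/3 + 40323) = 2061*(142238/3) = 97717506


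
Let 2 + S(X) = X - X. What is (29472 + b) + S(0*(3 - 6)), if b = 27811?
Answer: 57281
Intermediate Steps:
S(X) = -2 (S(X) = -2 + (X - X) = -2 + 0 = -2)
(29472 + b) + S(0*(3 - 6)) = (29472 + 27811) - 2 = 57283 - 2 = 57281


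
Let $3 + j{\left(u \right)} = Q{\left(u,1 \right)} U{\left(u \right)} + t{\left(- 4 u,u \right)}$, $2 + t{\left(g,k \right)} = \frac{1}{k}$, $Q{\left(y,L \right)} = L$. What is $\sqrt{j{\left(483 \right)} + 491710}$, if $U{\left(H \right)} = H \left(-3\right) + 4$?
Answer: $\frac{\sqrt{114372265623}}{483} \approx 700.19$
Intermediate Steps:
$U{\left(H \right)} = 4 - 3 H$ ($U{\left(H \right)} = - 3 H + 4 = 4 - 3 H$)
$t{\left(g,k \right)} = -2 + \frac{1}{k}$
$j{\left(u \right)} = -1 + \frac{1}{u} - 3 u$ ($j{\left(u \right)} = -3 - \left(2 - \frac{1}{u} - \left(4 - 3 u\right)\right) = -3 - \left(-2 - \frac{1}{u} + 3 u\right) = -3 + \left(2 + \frac{1}{u} - 3 u\right) = -1 + \frac{1}{u} - 3 u$)
$\sqrt{j{\left(483 \right)} + 491710} = \sqrt{\left(-1 + \frac{1}{483} - 1449\right) + 491710} = \sqrt{- \frac{700349}{483} + 491710} = \sqrt{\frac{236795581}{483}} = \frac{\sqrt{114372265623}}{483}$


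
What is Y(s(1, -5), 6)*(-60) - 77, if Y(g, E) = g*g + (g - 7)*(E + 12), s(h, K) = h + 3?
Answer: 2203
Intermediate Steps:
s(h, K) = 3 + h
Y(g, E) = g**2 + (-7 + g)*(12 + E)
Y(s(1, -5), 6)*(-60) - 77 = (-84 + (3 + 1)**2 - 7*6 + 12*(3 + 1) + 6*(3 + 1))*(-60) - 77 = (-84 + 4**2 - 42 + 12*4 + 6*4)*(-60) - 77 = (-84 + 16 - 42 + 48 + 24)*(-60) - 77 = -38*(-60) - 77 = 2280 - 77 = 2203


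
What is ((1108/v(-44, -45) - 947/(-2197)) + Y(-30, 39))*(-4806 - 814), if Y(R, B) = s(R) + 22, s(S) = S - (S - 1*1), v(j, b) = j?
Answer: 237787820/24167 ≈ 9839.4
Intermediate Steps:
s(S) = 1 (s(S) = S - (S - 1) = S - (-1 + S) = S + (1 - S) = 1)
Y(R, B) = 23 (Y(R, B) = 1 + 22 = 23)
((1108/v(-44, -45) - 947/(-2197)) + Y(-30, 39))*(-4806 - 814) = ((1108/(-44) - 947/(-2197)) + 23)*(-4806 - 814) = ((1108*(-1/44) - 947*(-1/2197)) + 23)*(-5620) = ((-277/11 + 947/2197) + 23)*(-5620) = (-598152/24167 + 23)*(-5620) = -42311/24167*(-5620) = 237787820/24167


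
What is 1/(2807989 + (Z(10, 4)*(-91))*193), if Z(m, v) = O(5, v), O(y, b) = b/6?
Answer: 3/8388841 ≈ 3.5762e-7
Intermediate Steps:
O(y, b) = b/6 (O(y, b) = b*(1/6) = b/6)
Z(m, v) = v/6
1/(2807989 + (Z(10, 4)*(-91))*193) = 1/(2807989 + (((1/6)*4)*(-91))*193) = 1/(2807989 + ((2/3)*(-91))*193) = 1/(2807989 - 182/3*193) = 1/(2807989 - 35126/3) = 1/(8388841/3) = 3/8388841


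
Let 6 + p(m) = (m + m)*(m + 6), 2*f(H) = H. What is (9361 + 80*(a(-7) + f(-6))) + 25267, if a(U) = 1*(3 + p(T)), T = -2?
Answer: 32868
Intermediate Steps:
f(H) = H/2
p(m) = -6 + 2*m*(6 + m) (p(m) = -6 + (m + m)*(m + 6) = -6 + (2*m)*(6 + m) = -6 + 2*m*(6 + m))
a(U) = -19 (a(U) = 1*(3 + (-6 + 2*(-2)² + 12*(-2))) = 1*(3 + (-6 + 2*4 - 24)) = 1*(3 + (-6 + 8 - 24)) = 1*(3 - 22) = 1*(-19) = -19)
(9361 + 80*(a(-7) + f(-6))) + 25267 = (9361 + 80*(-19 + (½)*(-6))) + 25267 = (9361 + 80*(-19 - 3)) + 25267 = (9361 + 80*(-22)) + 25267 = (9361 - 1760) + 25267 = 7601 + 25267 = 32868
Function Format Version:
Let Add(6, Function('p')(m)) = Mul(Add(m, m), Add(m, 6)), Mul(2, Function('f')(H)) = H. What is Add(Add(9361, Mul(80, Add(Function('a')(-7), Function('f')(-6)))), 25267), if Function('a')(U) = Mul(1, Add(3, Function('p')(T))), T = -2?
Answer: 32868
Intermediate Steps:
Function('f')(H) = Mul(Rational(1, 2), H)
Function('p')(m) = Add(-6, Mul(2, m, Add(6, m))) (Function('p')(m) = Add(-6, Mul(Add(m, m), Add(m, 6))) = Add(-6, Mul(Mul(2, m), Add(6, m))) = Add(-6, Mul(2, m, Add(6, m))))
Function('a')(U) = -19 (Function('a')(U) = Mul(1, Add(3, Add(-6, Mul(2, Pow(-2, 2)), Mul(12, -2)))) = Mul(1, Add(3, Add(-6, Mul(2, 4), -24))) = Mul(1, Add(3, Add(-6, 8, -24))) = Mul(1, Add(3, -22)) = Mul(1, -19) = -19)
Add(Add(9361, Mul(80, Add(Function('a')(-7), Function('f')(-6)))), 25267) = Add(Add(9361, Mul(80, Add(-19, Mul(Rational(1, 2), -6)))), 25267) = Add(Add(9361, Mul(80, Add(-19, -3))), 25267) = Add(Add(9361, Mul(80, -22)), 25267) = Add(Add(9361, -1760), 25267) = Add(7601, 25267) = 32868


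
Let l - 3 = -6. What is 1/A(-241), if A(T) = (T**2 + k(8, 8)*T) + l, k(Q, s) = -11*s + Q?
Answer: 1/77358 ≈ 1.2927e-5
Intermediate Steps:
l = -3 (l = 3 - 6 = -3)
k(Q, s) = Q - 11*s
A(T) = -3 + T**2 - 80*T (A(T) = (T**2 + (8 - 11*8)*T) - 3 = (T**2 + (8 - 88)*T) - 3 = (T**2 - 80*T) - 3 = -3 + T**2 - 80*T)
1/A(-241) = 1/(-3 + (-241)**2 - 80*(-241)) = 1/(-3 + 58081 + 19280) = 1/77358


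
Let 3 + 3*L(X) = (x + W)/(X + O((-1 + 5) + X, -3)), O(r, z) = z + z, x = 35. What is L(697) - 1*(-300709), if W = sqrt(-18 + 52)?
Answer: 623367719/2073 + sqrt(34)/2073 ≈ 3.0071e+5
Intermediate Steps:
W = sqrt(34) ≈ 5.8309
O(r, z) = 2*z
L(X) = -1 + (35 + sqrt(34))/(3*(-6 + X)) (L(X) = -1 + ((35 + sqrt(34))/(X + 2*(-3)))/3 = -1 + ((35 + sqrt(34))/(X - 6))/3 = -1 + ((35 + sqrt(34))/(-6 + X))/3 = -1 + (35 + sqrt(34))/(3*(-6 + X)))
L(697) - 1*(-300709) = (53 + sqrt(34) - 3*697)/(3*(-6 + 697)) - 1*(-300709) = (1/3)*(53 + sqrt(34) - 2091)/691 + 300709 = (1/3)*(1/691)*(-2038 + sqrt(34)) + 300709 = (-2038/2073 + sqrt(34)/2073) + 300709 = 623367719/2073 + sqrt(34)/2073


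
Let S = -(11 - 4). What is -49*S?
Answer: 343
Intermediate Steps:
S = -7 (S = -1*7 = -7)
-49*S = -49*(-7) = 343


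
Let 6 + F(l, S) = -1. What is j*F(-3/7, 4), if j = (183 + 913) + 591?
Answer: -11809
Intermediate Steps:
F(l, S) = -7 (F(l, S) = -6 - 1 = -7)
j = 1687 (j = 1096 + 591 = 1687)
j*F(-3/7, 4) = 1687*(-7) = -11809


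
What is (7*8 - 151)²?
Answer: 9025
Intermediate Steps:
(7*8 - 151)² = (56 - 151)² = (-95)² = 9025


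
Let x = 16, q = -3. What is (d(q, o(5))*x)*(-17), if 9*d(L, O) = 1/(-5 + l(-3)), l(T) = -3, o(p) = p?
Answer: 34/9 ≈ 3.7778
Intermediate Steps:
d(L, O) = -1/72 (d(L, O) = 1/(9*(-5 - 3)) = (1/9)/(-8) = (1/9)*(-1/8) = -1/72)
(d(q, o(5))*x)*(-17) = -1/72*16*(-17) = -2/9*(-17) = 34/9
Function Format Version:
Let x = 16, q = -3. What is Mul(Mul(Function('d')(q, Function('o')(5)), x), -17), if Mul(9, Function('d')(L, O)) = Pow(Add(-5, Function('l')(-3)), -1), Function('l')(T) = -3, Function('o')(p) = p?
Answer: Rational(34, 9) ≈ 3.7778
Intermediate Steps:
Function('d')(L, O) = Rational(-1, 72) (Function('d')(L, O) = Mul(Rational(1, 9), Pow(Add(-5, -3), -1)) = Mul(Rational(1, 9), Pow(-8, -1)) = Mul(Rational(1, 9), Rational(-1, 8)) = Rational(-1, 72))
Mul(Mul(Function('d')(q, Function('o')(5)), x), -17) = Mul(Mul(Rational(-1, 72), 16), -17) = Mul(Rational(-2, 9), -17) = Rational(34, 9)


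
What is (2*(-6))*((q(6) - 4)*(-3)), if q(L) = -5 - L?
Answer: -540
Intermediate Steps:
(2*(-6))*((q(6) - 4)*(-3)) = (2*(-6))*(((-5 - 1*6) - 4)*(-3)) = -12*((-5 - 6) - 4)*(-3) = -12*(-11 - 4)*(-3) = -(-180)*(-3) = -12*45 = -540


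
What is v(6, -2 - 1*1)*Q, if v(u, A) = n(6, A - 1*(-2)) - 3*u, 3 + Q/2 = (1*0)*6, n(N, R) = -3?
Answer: 126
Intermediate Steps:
Q = -6 (Q = -6 + 2*((1*0)*6) = -6 + 2*(0*6) = -6 + 2*0 = -6 + 0 = -6)
v(u, A) = -3 - 3*u
v(6, -2 - 1*1)*Q = (-3 - 3*6)*(-6) = (-3 - 18)*(-6) = -21*(-6) = 126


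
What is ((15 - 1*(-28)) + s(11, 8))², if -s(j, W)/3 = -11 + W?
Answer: 2704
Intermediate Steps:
s(j, W) = 33 - 3*W (s(j, W) = -3*(-11 + W) = 33 - 3*W)
((15 - 1*(-28)) + s(11, 8))² = ((15 - 1*(-28)) + (33 - 3*8))² = ((15 + 28) + (33 - 24))² = (43 + 9)² = 52² = 2704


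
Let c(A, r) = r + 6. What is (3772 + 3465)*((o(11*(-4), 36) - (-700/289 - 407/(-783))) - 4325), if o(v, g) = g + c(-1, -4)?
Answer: -7017443112404/226287 ≈ -3.1011e+7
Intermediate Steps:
c(A, r) = 6 + r
o(v, g) = 2 + g (o(v, g) = g + (6 - 4) = g + 2 = 2 + g)
(3772 + 3465)*((o(11*(-4), 36) - (-700/289 - 407/(-783))) - 4325) = (3772 + 3465)*(((2 + 36) - (-700/289 - 407/(-783))) - 4325) = 7237*((38 - (-700*1/289 - 407*(-1/783))) - 4325) = 7237*((38 - (-700/289 + 407/783)) - 4325) = 7237*((38 - 1*(-430477/226287)) - 4325) = 7237*((38 + 430477/226287) - 4325) = 7237*(9029383/226287 - 4325) = 7237*(-969661892/226287) = -7017443112404/226287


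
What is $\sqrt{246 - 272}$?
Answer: $i \sqrt{26} \approx 5.099 i$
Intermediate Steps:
$\sqrt{246 - 272} = \sqrt{-26} = i \sqrt{26}$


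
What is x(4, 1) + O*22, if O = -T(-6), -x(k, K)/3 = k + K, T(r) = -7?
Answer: 139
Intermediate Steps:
x(k, K) = -3*K - 3*k (x(k, K) = -3*(k + K) = -3*(K + k) = -3*K - 3*k)
O = 7 (O = -1*(-7) = 7)
x(4, 1) + O*22 = (-3*1 - 3*4) + 7*22 = (-3 - 12) + 154 = -15 + 154 = 139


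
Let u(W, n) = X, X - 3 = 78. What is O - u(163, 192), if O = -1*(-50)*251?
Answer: 12469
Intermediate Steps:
X = 81 (X = 3 + 78 = 81)
u(W, n) = 81
O = 12550 (O = 50*251 = 12550)
O - u(163, 192) = 12550 - 1*81 = 12550 - 81 = 12469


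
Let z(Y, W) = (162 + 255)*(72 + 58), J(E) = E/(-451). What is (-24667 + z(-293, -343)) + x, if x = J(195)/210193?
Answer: 2800589041154/94797043 ≈ 29543.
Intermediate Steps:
J(E) = -E/451 (J(E) = E*(-1/451) = -E/451)
z(Y, W) = 54210 (z(Y, W) = 417*130 = 54210)
x = -195/94797043 (x = -1/451*195/210193 = -195/451*1/210193 = -195/94797043 ≈ -2.0570e-6)
(-24667 + z(-293, -343)) + x = (-24667 + 54210) - 195/94797043 = 29543 - 195/94797043 = 2800589041154/94797043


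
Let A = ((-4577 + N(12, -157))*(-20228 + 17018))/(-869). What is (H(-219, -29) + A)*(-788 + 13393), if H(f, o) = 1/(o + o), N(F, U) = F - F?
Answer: -10741309519045/50402 ≈ -2.1311e+8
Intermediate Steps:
N(F, U) = 0
H(f, o) = 1/(2*o)
A = -14692170/869 (A = ((-4577 + 0)*(-20228 + 17018))/(-869) = -4577*(-3210)*(-1/869) = 14692170*(-1/869) = -14692170/869 ≈ -16907.)
(H(-219, -29) + A)*(-788 + 13393) = ((1/2)/(-29) - 14692170/869)*(-788 + 13393) = ((1/2)*(-1/29) - 14692170/869)*12605 = (-1/58 - 14692170/869)*12605 = -852146729/50402*12605 = -10741309519045/50402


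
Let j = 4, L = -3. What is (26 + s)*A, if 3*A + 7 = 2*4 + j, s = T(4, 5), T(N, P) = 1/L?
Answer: 385/9 ≈ 42.778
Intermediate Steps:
T(N, P) = -⅓ (T(N, P) = 1/(-3) = -⅓)
s = -⅓ ≈ -0.33333
A = 5/3 (A = -7/3 + (2*4 + 4)/3 = -7/3 + (8 + 4)/3 = -7/3 + (⅓)*12 = -7/3 + 4 = 5/3 ≈ 1.6667)
(26 + s)*A = (26 - ⅓)*(5/3) = (77/3)*(5/3) = 385/9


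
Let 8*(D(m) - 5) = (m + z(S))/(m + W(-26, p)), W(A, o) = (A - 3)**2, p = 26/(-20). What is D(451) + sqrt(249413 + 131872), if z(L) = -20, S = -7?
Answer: 52111/10336 + 3*sqrt(42365) ≈ 622.52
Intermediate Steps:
p = -13/10 (p = 26*(-1/20) = -13/10 ≈ -1.3000)
W(A, o) = (-3 + A)**2
D(m) = 5 + (-20 + m)/(8*(841 + m)) (D(m) = 5 + ((m - 20)/(m + (-3 - 26)**2))/8 = 5 + ((-20 + m)/(m + (-29)**2))/8 = 5 + ((-20 + m)/(m + 841))/8 = 5 + ((-20 + m)/(841 + m))/8 = 5 + (-20 + m)/(8*(841 + m)))
D(451) + sqrt(249413 + 131872) = 41*(820 + 451)/(8*(841 + 451)) + sqrt(249413 + 131872) = (41/8)*1271/1292 + sqrt(381285) = (41/8)*(1/1292)*1271 + 3*sqrt(42365) = 52111/10336 + 3*sqrt(42365)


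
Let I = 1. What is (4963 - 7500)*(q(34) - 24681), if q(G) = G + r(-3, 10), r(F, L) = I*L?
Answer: 62504069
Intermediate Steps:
r(F, L) = L (r(F, L) = 1*L = L)
q(G) = 10 + G (q(G) = G + 10 = 10 + G)
(4963 - 7500)*(q(34) - 24681) = (4963 - 7500)*((10 + 34) - 24681) = -2537*(44 - 24681) = -2537*(-24637) = 62504069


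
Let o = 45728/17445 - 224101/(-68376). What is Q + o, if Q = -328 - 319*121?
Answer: -5158426836663/132535480 ≈ -38921.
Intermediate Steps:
Q = -38927 (Q = -328 - 38599 = -38927)
o = 781793297/132535480 (o = 45728*(1/17445) - 224101*(-1/68376) = 45728/17445 + 224101/68376 = 781793297/132535480 ≈ 5.8988)
Q + o = -38927 + 781793297/132535480 = -5158426836663/132535480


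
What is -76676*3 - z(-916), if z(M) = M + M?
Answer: -228196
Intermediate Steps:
z(M) = 2*M
-76676*3 - z(-916) = -76676*3 - 2*(-916) = -230028 - 1*(-1832) = -230028 + 1832 = -228196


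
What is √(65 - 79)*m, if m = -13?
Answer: -13*I*√14 ≈ -48.642*I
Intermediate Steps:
√(65 - 79)*m = √(65 - 79)*(-13) = √(-14)*(-13) = (I*√14)*(-13) = -13*I*√14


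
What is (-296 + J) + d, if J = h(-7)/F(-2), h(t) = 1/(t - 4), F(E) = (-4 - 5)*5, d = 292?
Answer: -1979/495 ≈ -3.9980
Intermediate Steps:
F(E) = -45 (F(E) = -9*5 = -45)
h(t) = 1/(-4 + t)
J = 1/495 (J = 1/(-4 - 7*(-45)) = -1/45/(-11) = -1/11*(-1/45) = 1/495 ≈ 0.0020202)
(-296 + J) + d = (-296 + 1/495) + 292 = -146519/495 + 292 = -1979/495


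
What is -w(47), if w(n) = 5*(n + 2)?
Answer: -245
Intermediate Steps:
w(n) = 10 + 5*n (w(n) = 5*(2 + n) = 10 + 5*n)
-w(47) = -(10 + 5*47) = -(10 + 235) = -1*245 = -245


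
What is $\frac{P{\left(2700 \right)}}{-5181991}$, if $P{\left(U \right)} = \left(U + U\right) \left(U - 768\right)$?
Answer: $- \frac{10432800}{5181991} \approx -2.0133$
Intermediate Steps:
$P{\left(U \right)} = 2 U \left(-768 + U\right)$
$\frac{P{\left(2700 \right)}}{-5181991} = \frac{2 \cdot 2700 \left(-768 + 2700\right)}{-5181991} = 2 \cdot 2700 \cdot 1932 \left(- \frac{1}{5181991}\right) = 10432800 \left(- \frac{1}{5181991}\right) = - \frac{10432800}{5181991}$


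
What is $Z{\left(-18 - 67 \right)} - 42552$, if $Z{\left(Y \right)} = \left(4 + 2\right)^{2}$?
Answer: $-42516$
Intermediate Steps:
$Z{\left(Y \right)} = 36$ ($Z{\left(Y \right)} = 6^{2} = 36$)
$Z{\left(-18 - 67 \right)} - 42552 = 36 - 42552 = -42516$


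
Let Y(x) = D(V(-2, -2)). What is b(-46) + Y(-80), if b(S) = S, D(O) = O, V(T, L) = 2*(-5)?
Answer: -56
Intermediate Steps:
V(T, L) = -10
Y(x) = -10
b(-46) + Y(-80) = -46 - 10 = -56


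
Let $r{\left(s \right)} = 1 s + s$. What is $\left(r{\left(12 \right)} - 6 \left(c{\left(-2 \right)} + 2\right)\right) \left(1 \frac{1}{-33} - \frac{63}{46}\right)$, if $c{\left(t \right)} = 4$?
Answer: $\frac{4250}{253} \approx 16.798$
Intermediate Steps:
$r{\left(s \right)} = 2 s$ ($r{\left(s \right)} = s + s = 2 s$)
$\left(r{\left(12 \right)} - 6 \left(c{\left(-2 \right)} + 2\right)\right) \left(1 \frac{1}{-33} - \frac{63}{46}\right) = \left(2 \cdot 12 - 6 \left(4 + 2\right)\right) \left(1 \frac{1}{-33} - \frac{63}{46}\right) = \left(24 - 36\right) \left(1 \left(- \frac{1}{33}\right) - \frac{63}{46}\right) = \left(24 - 36\right) \left(- \frac{1}{33} - \frac{63}{46}\right) = \left(-12\right) \left(- \frac{2125}{1518}\right) = \frac{4250}{253}$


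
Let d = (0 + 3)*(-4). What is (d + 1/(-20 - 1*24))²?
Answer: 279841/1936 ≈ 144.55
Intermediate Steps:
d = -12 (d = 3*(-4) = -12)
(d + 1/(-20 - 1*24))² = (-12 + 1/(-20 - 1*24))² = (-12 + 1/(-20 - 24))² = (-12 + 1/(-44))² = (-12 - 1/44)² = (-529/44)² = 279841/1936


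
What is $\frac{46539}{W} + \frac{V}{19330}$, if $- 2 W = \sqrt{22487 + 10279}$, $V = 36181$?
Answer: $\frac{36181}{19330} - \frac{15513 \sqrt{32766}}{5461} \approx -512.33$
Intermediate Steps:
$W = - \frac{\sqrt{32766}}{2}$ ($W = - \frac{\sqrt{22487 + 10279}}{2} = - \frac{\sqrt{32766}}{2} \approx -90.507$)
$\frac{46539}{W} + \frac{V}{19330} = \frac{46539}{\left(- \frac{1}{2}\right) \sqrt{32766}} + \frac{36181}{19330} = 46539 \left(- \frac{\sqrt{32766}}{16383}\right) + 36181 \cdot \frac{1}{19330} = - \frac{15513 \sqrt{32766}}{5461} + \frac{36181}{19330} = \frac{36181}{19330} - \frac{15513 \sqrt{32766}}{5461}$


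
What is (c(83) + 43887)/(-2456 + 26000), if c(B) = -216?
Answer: 14557/7848 ≈ 1.8549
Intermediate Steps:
(c(83) + 43887)/(-2456 + 26000) = (-216 + 43887)/(-2456 + 26000) = 43671/23544 = 43671*(1/23544) = 14557/7848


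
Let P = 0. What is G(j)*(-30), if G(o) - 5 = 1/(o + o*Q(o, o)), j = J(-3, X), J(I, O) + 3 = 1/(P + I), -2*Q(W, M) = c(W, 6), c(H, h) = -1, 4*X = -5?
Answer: -144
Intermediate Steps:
X = -5/4 (X = (¼)*(-5) = -5/4 ≈ -1.2500)
Q(W, M) = ½ (Q(W, M) = -½*(-1) = ½)
J(I, O) = -3 + 1/I (J(I, O) = -3 + 1/(0 + I) = -3 + 1/I)
j = -10/3 (j = -3 + 1/(-3) = -3 - ⅓ = -10/3 ≈ -3.3333)
G(o) = 5 + 2/(3*o) (G(o) = 5 + 1/(o + o*(½)) = 5 + 1/(o + o/2) = 5 + 1/(3*o/2) = 5 + 2/(3*o))
G(j)*(-30) = (5 + 2/(3*(-10/3)))*(-30) = (5 + (⅔)*(-3/10))*(-30) = (5 - ⅕)*(-30) = (24/5)*(-30) = -144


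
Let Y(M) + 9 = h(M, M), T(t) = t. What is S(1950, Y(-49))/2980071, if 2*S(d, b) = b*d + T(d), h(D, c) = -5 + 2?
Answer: -3575/993357 ≈ -0.0035989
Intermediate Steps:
h(D, c) = -3
Y(M) = -12 (Y(M) = -9 - 3 = -12)
S(d, b) = d/2 + b*d/2 (S(d, b) = (b*d + d)/2 = (d + b*d)/2 = d/2 + b*d/2)
S(1950, Y(-49))/2980071 = ((½)*1950*(1 - 12))/2980071 = ((½)*1950*(-11))*(1/2980071) = -10725*1/2980071 = -3575/993357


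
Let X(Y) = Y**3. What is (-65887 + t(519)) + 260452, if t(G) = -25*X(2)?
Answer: 194365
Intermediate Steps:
t(G) = -200 (t(G) = -25*2**3 = -25*8 = -200)
(-65887 + t(519)) + 260452 = (-65887 - 200) + 260452 = -66087 + 260452 = 194365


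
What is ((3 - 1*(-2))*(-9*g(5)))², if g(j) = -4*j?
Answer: 810000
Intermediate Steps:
((3 - 1*(-2))*(-9*g(5)))² = ((3 - 1*(-2))*(-(-36)*5))² = ((3 + 2)*(-9*(-20)))² = (5*180)² = 900² = 810000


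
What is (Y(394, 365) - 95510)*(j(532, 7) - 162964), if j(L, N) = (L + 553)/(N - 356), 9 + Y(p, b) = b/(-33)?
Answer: 59766541649444/3839 ≈ 1.5568e+10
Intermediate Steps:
Y(p, b) = -9 - b/33 (Y(p, b) = -9 + b/(-33) = -9 + b*(-1/33) = -9 - b/33)
j(L, N) = (553 + L)/(-356 + N)
(Y(394, 365) - 95510)*(j(532, 7) - 162964) = ((-9 - 1/33*365) - 95510)*((553 + 532)/(-356 + 7) - 162964) = ((-9 - 365/33) - 95510)*(1085/(-349) - 162964) = (-662/33 - 95510)*(-1/349*1085 - 162964) = -3152492*(-1085/349 - 162964)/33 = -3152492/33*(-56875521/349) = 59766541649444/3839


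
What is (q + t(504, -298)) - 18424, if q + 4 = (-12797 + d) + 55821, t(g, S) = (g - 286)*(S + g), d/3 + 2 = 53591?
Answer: 230271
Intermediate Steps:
d = 160767 (d = -6 + 3*53591 = -6 + 160773 = 160767)
t(g, S) = (-286 + g)*(S + g)
q = 203787 (q = -4 + ((-12797 + 160767) + 55821) = -4 + (147970 + 55821) = -4 + 203791 = 203787)
(q + t(504, -298)) - 18424 = (203787 + (504**2 - 286*(-298) - 286*504 - 298*504)) - 18424 = (203787 + (254016 + 85228 - 144144 - 150192)) - 18424 = (203787 + 44908) - 18424 = 248695 - 18424 = 230271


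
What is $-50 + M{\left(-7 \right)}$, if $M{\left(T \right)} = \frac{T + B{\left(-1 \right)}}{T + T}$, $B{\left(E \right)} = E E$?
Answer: $- \frac{347}{7} \approx -49.571$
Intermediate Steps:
$B{\left(E \right)} = E^{2}$
$M{\left(T \right)} = \frac{1 + T}{2 T}$ ($M{\left(T \right)} = \frac{T + \left(-1\right)^{2}}{T + T} = \frac{T + 1}{2 T} = \left(1 + T\right) \frac{1}{2 T} = \frac{1 + T}{2 T}$)
$-50 + M{\left(-7 \right)} = -50 + \frac{1 - 7}{2 \left(-7\right)} = -50 + \frac{1}{2} \left(- \frac{1}{7}\right) \left(-6\right) = -50 + \frac{3}{7} = - \frac{347}{7}$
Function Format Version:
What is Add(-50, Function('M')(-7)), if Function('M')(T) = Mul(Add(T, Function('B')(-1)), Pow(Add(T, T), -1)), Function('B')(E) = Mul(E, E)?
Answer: Rational(-347, 7) ≈ -49.571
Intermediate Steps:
Function('B')(E) = Pow(E, 2)
Function('M')(T) = Mul(Rational(1, 2), Pow(T, -1), Add(1, T)) (Function('M')(T) = Mul(Add(T, Pow(-1, 2)), Pow(Add(T, T), -1)) = Mul(Add(T, 1), Pow(Mul(2, T), -1)) = Mul(Add(1, T), Mul(Rational(1, 2), Pow(T, -1))) = Mul(Rational(1, 2), Pow(T, -1), Add(1, T)))
Add(-50, Function('M')(-7)) = Add(-50, Mul(Rational(1, 2), Pow(-7, -1), Add(1, -7))) = Add(-50, Mul(Rational(1, 2), Rational(-1, 7), -6)) = Add(-50, Rational(3, 7)) = Rational(-347, 7)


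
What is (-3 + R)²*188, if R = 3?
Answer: 0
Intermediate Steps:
(-3 + R)²*188 = (-3 + 3)²*188 = 0²*188 = 0*188 = 0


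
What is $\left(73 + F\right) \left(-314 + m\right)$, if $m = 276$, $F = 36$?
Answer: $-4142$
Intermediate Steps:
$\left(73 + F\right) \left(-314 + m\right) = \left(73 + 36\right) \left(-314 + 276\right) = 109 \left(-38\right) = -4142$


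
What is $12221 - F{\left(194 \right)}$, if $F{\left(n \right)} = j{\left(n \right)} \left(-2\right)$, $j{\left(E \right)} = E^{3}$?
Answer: $14614989$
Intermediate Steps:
$F{\left(n \right)} = - 2 n^{3}$ ($F{\left(n \right)} = n^{3} \left(-2\right) = - 2 n^{3}$)
$12221 - F{\left(194 \right)} = 12221 - - 2 \cdot 194^{3} = 12221 - \left(-2\right) 7301384 = 12221 - -14602768 = 12221 + 14602768 = 14614989$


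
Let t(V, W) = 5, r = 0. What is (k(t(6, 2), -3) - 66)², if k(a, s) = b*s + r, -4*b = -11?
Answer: 88209/16 ≈ 5513.1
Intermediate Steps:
b = 11/4 (b = -¼*(-11) = 11/4 ≈ 2.7500)
k(a, s) = 11*s/4 (k(a, s) = 11*s/4 + 0 = 11*s/4)
(k(t(6, 2), -3) - 66)² = ((11/4)*(-3) - 66)² = (-33/4 - 66)² = (-297/4)² = 88209/16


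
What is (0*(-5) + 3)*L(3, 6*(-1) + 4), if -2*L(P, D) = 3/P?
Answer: -3/2 ≈ -1.5000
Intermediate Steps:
L(P, D) = -3/(2*P)
(0*(-5) + 3)*L(3, 6*(-1) + 4) = (0*(-5) + 3)*(-3/2/3) = (0 + 3)*(-3/2*⅓) = 3*(-½) = -3/2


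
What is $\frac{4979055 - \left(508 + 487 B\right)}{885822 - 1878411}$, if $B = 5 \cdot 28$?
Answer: $- \frac{1636789}{330863} \approx -4.947$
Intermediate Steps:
$B = 140$
$\frac{4979055 - \left(508 + 487 B\right)}{885822 - 1878411} = \frac{4979055 - 68688}{885822 - 1878411} = \frac{4979055 - 68688}{-992589} = \left(4979055 - 68688\right) \left(- \frac{1}{992589}\right) = 4910367 \left(- \frac{1}{992589}\right) = - \frac{1636789}{330863}$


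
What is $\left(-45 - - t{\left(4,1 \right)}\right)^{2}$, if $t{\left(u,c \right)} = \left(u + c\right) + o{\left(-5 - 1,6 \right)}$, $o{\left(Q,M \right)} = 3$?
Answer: $1369$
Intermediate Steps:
$t{\left(u,c \right)} = 3 + c + u$ ($t{\left(u,c \right)} = \left(u + c\right) + 3 = \left(c + u\right) + 3 = 3 + c + u$)
$\left(-45 - - t{\left(4,1 \right)}\right)^{2} = \left(-45 + \left(\left(-4\right) 0 + \left(3 + 1 + 4\right)\right)\right)^{2} = \left(-45 + \left(0 + 8\right)\right)^{2} = \left(-45 + 8\right)^{2} = \left(-37\right)^{2} = 1369$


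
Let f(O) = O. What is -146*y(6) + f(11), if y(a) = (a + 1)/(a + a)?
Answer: -445/6 ≈ -74.167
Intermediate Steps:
y(a) = (1 + a)/(2*a) (y(a) = (1 + a)/((2*a)) = (1 + a)*(1/(2*a)) = (1 + a)/(2*a))
-146*y(6) + f(11) = -73*(1 + 6)/6 + 11 = -73*7/6 + 11 = -146*7/12 + 11 = -511/6 + 11 = -445/6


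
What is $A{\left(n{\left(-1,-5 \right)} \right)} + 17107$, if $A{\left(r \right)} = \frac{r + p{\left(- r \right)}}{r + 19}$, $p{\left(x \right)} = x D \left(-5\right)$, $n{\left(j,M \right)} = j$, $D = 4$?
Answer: $\frac{102635}{6} \approx 17106.0$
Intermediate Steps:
$p{\left(x \right)} = - 20 x$ ($p{\left(x \right)} = x 4 \left(-5\right) = 4 x \left(-5\right) = - 20 x$)
$A{\left(r \right)} = \frac{21 r}{19 + r}$ ($A{\left(r \right)} = \frac{r - 20 \left(- r\right)}{r + 19} = \frac{r + 20 r}{19 + r} = \frac{21 r}{19 + r}$)
$A{\left(n{\left(-1,-5 \right)} \right)} + 17107 = 21 \left(-1\right) \frac{1}{19 - 1} + 17107 = 21 \left(-1\right) \frac{1}{18} + 17107 = - \frac{7}{6} + 17107 = \frac{102635}{6}$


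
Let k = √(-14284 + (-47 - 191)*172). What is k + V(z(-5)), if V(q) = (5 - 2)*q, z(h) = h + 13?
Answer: 24 + 2*I*√13805 ≈ 24.0 + 234.99*I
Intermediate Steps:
z(h) = 13 + h
V(q) = 3*q
k = 2*I*√13805 (k = √(-14284 - 238*172) = √(-14284 - 40936) = √(-55220) = 2*I*√13805 ≈ 234.99*I)
k + V(z(-5)) = 2*I*√13805 + 3*(13 - 5) = 2*I*√13805 + 3*8 = 2*I*√13805 + 24 = 24 + 2*I*√13805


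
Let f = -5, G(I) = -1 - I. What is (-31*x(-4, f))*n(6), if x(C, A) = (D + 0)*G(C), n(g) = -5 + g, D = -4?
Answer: 372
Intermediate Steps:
x(C, A) = 4 + 4*C (x(C, A) = (-4 + 0)*(-1 - C) = -4*(-1 - C) = 4 + 4*C)
(-31*x(-4, f))*n(6) = (-31*(4 + 4*(-4)))*(-5 + 6) = -31*(4 - 16)*1 = -31*(-12)*1 = 372*1 = 372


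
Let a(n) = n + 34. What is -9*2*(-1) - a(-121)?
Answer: 105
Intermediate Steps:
a(n) = 34 + n
-9*2*(-1) - a(-121) = -9*2*(-1) - (34 - 121) = -18*(-1) - 1*(-87) = 18 + 87 = 105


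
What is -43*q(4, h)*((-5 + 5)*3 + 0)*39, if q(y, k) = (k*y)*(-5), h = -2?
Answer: 0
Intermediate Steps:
q(y, k) = -5*k*y
-43*q(4, h)*((-5 + 5)*3 + 0)*39 = -43*(-5*(-2)*4)*((-5 + 5)*3 + 0)*39 = -1720*(0*3 + 0)*39 = -1720*(0 + 0)*39 = -1720*0*39 = -43*0*39 = 0*39 = 0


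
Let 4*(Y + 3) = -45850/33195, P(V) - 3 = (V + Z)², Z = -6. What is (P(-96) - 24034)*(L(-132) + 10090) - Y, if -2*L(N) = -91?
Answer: -916955145772/6639 ≈ -1.3812e+8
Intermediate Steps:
P(V) = 3 + (-6 + V)² (P(V) = 3 + (V - 6)² = 3 + (-6 + V)²)
L(N) = 91/2 (L(N) = -½*(-91) = 91/2)
Y = -44419/13278 (Y = -3 + (-45850/33195)/4 = -3 + (-45850*1/33195)/4 = -3 + (¼)*(-9170/6639) = -3 - 4585/13278 = -44419/13278 ≈ -3.3453)
(P(-96) - 24034)*(L(-132) + 10090) - Y = ((3 + (-6 - 96)²) - 24034)*(91/2 + 10090) - 1*(-44419/13278) = ((3 + (-102)²) - 24034)*(20271/2) + 44419/13278 = ((3 + 10404) - 24034)*(20271/2) + 44419/13278 = (10407 - 24034)*(20271/2) + 44419/13278 = -13627*20271/2 + 44419/13278 = -276232917/2 + 44419/13278 = -916955145772/6639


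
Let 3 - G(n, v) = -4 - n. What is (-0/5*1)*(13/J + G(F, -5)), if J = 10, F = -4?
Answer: 0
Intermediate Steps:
G(n, v) = 7 + n (G(n, v) = 3 - (-4 - n) = 3 + (4 + n) = 7 + n)
(-0/5*1)*(13/J + G(F, -5)) = (-0/5*1)*(13/10 + (7 - 4)) = (-0/5*1)*(13*(1/10) + 3) = (-3*0*1)*(13/10 + 3) = (0*1)*(43/10) = 0*(43/10) = 0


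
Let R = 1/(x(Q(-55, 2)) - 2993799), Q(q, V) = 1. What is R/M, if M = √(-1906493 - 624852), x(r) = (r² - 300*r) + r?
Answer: I*√2531345/7579092470465 ≈ 2.0992e-10*I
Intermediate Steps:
x(r) = r² - 299*r
M = I*√2531345 (M = √(-2531345) = I*√2531345 ≈ 1591.0*I)
R = -1/2994097 (R = 1/(1*(-299 + 1) - 2993799) = 1/(1*(-298) - 2993799) = 1/(-298 - 2993799) = 1/(-2994097) = -1/2994097 ≈ -3.3399e-7)
R/M = -(-I*√2531345/2531345)/2994097 = -(-1)*I*√2531345/7579092470465 = I*√2531345/7579092470465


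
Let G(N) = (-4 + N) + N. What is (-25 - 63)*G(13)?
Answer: -1936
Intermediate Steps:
G(N) = -4 + 2*N
(-25 - 63)*G(13) = (-25 - 63)*(-4 + 2*13) = -88*(-4 + 26) = -88*22 = -1936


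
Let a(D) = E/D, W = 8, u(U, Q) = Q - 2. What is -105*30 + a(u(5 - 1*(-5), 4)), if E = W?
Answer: -3146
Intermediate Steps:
u(U, Q) = -2 + Q
E = 8
a(D) = 8/D
-105*30 + a(u(5 - 1*(-5), 4)) = -105*30 + 8/(-2 + 4) = -3150 + 8/2 = -3150 + 8*(½) = -3150 + 4 = -3146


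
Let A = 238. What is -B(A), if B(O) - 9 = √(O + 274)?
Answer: -9 - 16*√2 ≈ -31.627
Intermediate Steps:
B(O) = 9 + √(274 + O) (B(O) = 9 + √(O + 274) = 9 + √(274 + O))
-B(A) = -(9 + √(274 + 238)) = -(9 + √512) = -(9 + 16*√2) = -9 - 16*√2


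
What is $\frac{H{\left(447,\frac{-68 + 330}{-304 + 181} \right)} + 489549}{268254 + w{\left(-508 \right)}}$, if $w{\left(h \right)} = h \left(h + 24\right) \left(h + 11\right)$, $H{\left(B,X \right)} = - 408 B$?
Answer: $- \frac{307173}{121930130} \approx -0.0025193$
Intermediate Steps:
$w{\left(h \right)} = h \left(11 + h\right) \left(24 + h\right)$ ($w{\left(h \right)} = h \left(24 + h\right) \left(11 + h\right) = h \left(11 + h\right) \left(24 + h\right)$)
$\frac{H{\left(447,\frac{-68 + 330}{-304 + 181} \right)} + 489549}{268254 + w{\left(-508 \right)}} = \frac{\left(-408\right) 447 + 489549}{268254 - 508 \left(264 + \left(-508\right)^{2} + 35 \left(-508\right)\right)} = \frac{-182376 + 489549}{268254 - 508 \left(264 + 258064 - 17780\right)} = \frac{307173}{268254 - 122198384} = \frac{307173}{-121930130} = 307173 \left(- \frac{1}{121930130}\right) = - \frac{307173}{121930130}$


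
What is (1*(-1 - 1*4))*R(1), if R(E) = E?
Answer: -5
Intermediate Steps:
(1*(-1 - 1*4))*R(1) = (1*(-1 - 1*4))*1 = (1*(-1 - 4))*1 = (1*(-5))*1 = -5*1 = -5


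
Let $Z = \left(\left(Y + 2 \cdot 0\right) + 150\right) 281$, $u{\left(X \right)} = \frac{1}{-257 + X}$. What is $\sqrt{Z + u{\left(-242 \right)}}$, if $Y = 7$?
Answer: $\frac{\sqrt{10985176618}}{499} \approx 210.04$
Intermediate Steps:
$Z = 44117$ ($Z = \left(\left(7 + 2 \cdot 0\right) + 150\right) 281 = \left(\left(7 + 0\right) + 150\right) 281 = \left(7 + 150\right) 281 = 157 \cdot 281 = 44117$)
$\sqrt{Z + u{\left(-242 \right)}} = \sqrt{44117 + \frac{1}{-257 - 242}} = \sqrt{44117 + \frac{1}{-499}} = \sqrt{44117 - \frac{1}{499}} = \sqrt{\frac{22014382}{499}} = \frac{\sqrt{10985176618}}{499}$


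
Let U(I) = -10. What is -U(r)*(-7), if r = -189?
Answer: -70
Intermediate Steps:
-U(r)*(-7) = -1*(-10)*(-7) = 10*(-7) = -70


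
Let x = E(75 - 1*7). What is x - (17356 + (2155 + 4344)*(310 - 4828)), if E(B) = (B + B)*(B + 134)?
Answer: 29372598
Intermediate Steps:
E(B) = 2*B*(134 + B) (E(B) = (2*B)*(134 + B) = 2*B*(134 + B))
x = 27472 (x = 2*(75 - 1*7)*(134 + (75 - 1*7)) = 2*(75 - 7)*(134 + (75 - 7)) = 2*68*(134 + 68) = 2*68*202 = 27472)
x - (17356 + (2155 + 4344)*(310 - 4828)) = 27472 - (17356 + (2155 + 4344)*(310 - 4828)) = 27472 - (17356 + 6499*(-4518)) = 27472 - (17356 - 29362482) = 27472 - 1*(-29345126) = 27472 + 29345126 = 29372598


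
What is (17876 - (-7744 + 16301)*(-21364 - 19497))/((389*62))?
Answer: 349665453/24118 ≈ 14498.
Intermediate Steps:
(17876 - (-7744 + 16301)*(-21364 - 19497))/((389*62)) = (17876 - 8557*(-40861))/24118 = (17876 - 1*(-349647577))*(1/24118) = (17876 + 349647577)*(1/24118) = 349665453*(1/24118) = 349665453/24118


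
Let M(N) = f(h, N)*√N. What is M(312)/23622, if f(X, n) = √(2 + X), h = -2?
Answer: 0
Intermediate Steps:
M(N) = 0 (M(N) = √(2 - 2)*√N = √0*√N = 0*√N = 0)
M(312)/23622 = 0/23622 = 0*(1/23622) = 0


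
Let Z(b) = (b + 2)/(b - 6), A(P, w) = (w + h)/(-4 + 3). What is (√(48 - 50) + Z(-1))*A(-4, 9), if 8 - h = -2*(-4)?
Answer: 9/7 - 9*I*√2 ≈ 1.2857 - 12.728*I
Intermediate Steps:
h = 0 (h = 8 - (-2)*(-4) = 8 - 1*8 = 8 - 8 = 0)
A(P, w) = -w (A(P, w) = (w + 0)/(-4 + 3) = w/(-1) = w*(-1) = -w)
Z(b) = (2 + b)/(-6 + b)
(√(48 - 50) + Z(-1))*A(-4, 9) = (√(48 - 50) + (2 - 1)/(-6 - 1))*(-1*9) = (√(-2) + 1/(-7))*(-9) = (I*√2 - ⅐*1)*(-9) = (I*√2 - ⅐)*(-9) = (-⅐ + I*√2)*(-9) = 9/7 - 9*I*√2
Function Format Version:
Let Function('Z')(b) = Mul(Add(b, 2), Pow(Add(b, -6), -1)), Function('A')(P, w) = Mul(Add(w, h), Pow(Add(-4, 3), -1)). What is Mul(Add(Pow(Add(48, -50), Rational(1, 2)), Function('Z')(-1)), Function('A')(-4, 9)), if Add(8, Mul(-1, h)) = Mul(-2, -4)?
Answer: Add(Rational(9, 7), Mul(-9, I, Pow(2, Rational(1, 2)))) ≈ Add(1.2857, Mul(-12.728, I))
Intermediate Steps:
h = 0 (h = Add(8, Mul(-1, Mul(-2, -4))) = Add(8, Mul(-1, 8)) = Add(8, -8) = 0)
Function('A')(P, w) = Mul(-1, w) (Function('A')(P, w) = Mul(Add(w, 0), Pow(Add(-4, 3), -1)) = Mul(w, Pow(-1, -1)) = Mul(w, -1) = Mul(-1, w))
Function('Z')(b) = Mul(Pow(Add(-6, b), -1), Add(2, b)) (Function('Z')(b) = Mul(Add(2, b), Pow(Add(-6, b), -1)) = Mul(Pow(Add(-6, b), -1), Add(2, b)))
Mul(Add(Pow(Add(48, -50), Rational(1, 2)), Function('Z')(-1)), Function('A')(-4, 9)) = Mul(Add(Pow(Add(48, -50), Rational(1, 2)), Mul(Pow(Add(-6, -1), -1), Add(2, -1))), Mul(-1, 9)) = Mul(Add(Pow(-2, Rational(1, 2)), Mul(Pow(-7, -1), 1)), -9) = Mul(Add(Mul(I, Pow(2, Rational(1, 2))), Mul(Rational(-1, 7), 1)), -9) = Mul(Add(Mul(I, Pow(2, Rational(1, 2))), Rational(-1, 7)), -9) = Mul(Add(Rational(-1, 7), Mul(I, Pow(2, Rational(1, 2)))), -9) = Add(Rational(9, 7), Mul(-9, I, Pow(2, Rational(1, 2))))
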